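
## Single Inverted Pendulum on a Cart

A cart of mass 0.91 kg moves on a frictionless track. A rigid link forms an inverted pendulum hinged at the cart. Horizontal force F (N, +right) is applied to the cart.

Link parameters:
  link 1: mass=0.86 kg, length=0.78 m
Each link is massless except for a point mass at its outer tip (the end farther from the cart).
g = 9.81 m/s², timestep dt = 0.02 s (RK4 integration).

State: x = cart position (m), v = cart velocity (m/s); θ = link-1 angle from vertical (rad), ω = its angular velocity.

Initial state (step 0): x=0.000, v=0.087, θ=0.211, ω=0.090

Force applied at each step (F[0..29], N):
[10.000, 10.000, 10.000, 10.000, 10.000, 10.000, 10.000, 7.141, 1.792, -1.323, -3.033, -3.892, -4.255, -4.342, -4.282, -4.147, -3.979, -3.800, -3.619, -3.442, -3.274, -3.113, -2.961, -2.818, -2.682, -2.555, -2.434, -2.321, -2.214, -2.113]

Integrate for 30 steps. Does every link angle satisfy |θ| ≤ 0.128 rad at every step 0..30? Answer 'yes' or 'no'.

apply F[0]=+10.000 → step 1: x=0.003, v=0.261, θ=0.211, ω=-0.076
apply F[1]=+10.000 → step 2: x=0.010, v=0.436, θ=0.208, ω=-0.243
apply F[2]=+10.000 → step 3: x=0.021, v=0.613, θ=0.201, ω=-0.413
apply F[3]=+10.000 → step 4: x=0.035, v=0.791, θ=0.191, ω=-0.588
apply F[4]=+10.000 → step 5: x=0.053, v=0.973, θ=0.178, ω=-0.771
apply F[5]=+10.000 → step 6: x=0.074, v=1.159, θ=0.160, ω=-0.963
apply F[6]=+10.000 → step 7: x=0.099, v=1.350, θ=0.139, ω=-1.168
apply F[7]=+7.141 → step 8: x=0.127, v=1.484, θ=0.114, ω=-1.307
apply F[8]=+1.792 → step 9: x=0.157, v=1.507, θ=0.088, ω=-1.311
apply F[9]=-1.323 → step 10: x=0.187, v=1.466, θ=0.063, ω=-1.239
apply F[10]=-3.033 → step 11: x=0.216, v=1.391, θ=0.039, ω=-1.131
apply F[11]=-3.892 → step 12: x=0.242, v=1.301, θ=0.018, ω=-1.008
apply F[12]=-4.255 → step 13: x=0.268, v=1.206, θ=-0.001, ω=-0.884
apply F[13]=-4.342 → step 14: x=0.291, v=1.112, θ=-0.018, ω=-0.767
apply F[14]=-4.282 → step 15: x=0.312, v=1.023, θ=-0.032, ω=-0.658
apply F[15]=-4.147 → step 16: x=0.332, v=0.939, θ=-0.044, ω=-0.560
apply F[16]=-3.979 → step 17: x=0.350, v=0.860, θ=-0.054, ω=-0.472
apply F[17]=-3.800 → step 18: x=0.366, v=0.788, θ=-0.063, ω=-0.394
apply F[18]=-3.619 → step 19: x=0.381, v=0.721, θ=-0.070, ω=-0.325
apply F[19]=-3.442 → step 20: x=0.395, v=0.659, θ=-0.076, ω=-0.264
apply F[20]=-3.274 → step 21: x=0.408, v=0.601, θ=-0.081, ω=-0.210
apply F[21]=-3.113 → step 22: x=0.419, v=0.549, θ=-0.084, ω=-0.164
apply F[22]=-2.961 → step 23: x=0.430, v=0.500, θ=-0.087, ω=-0.123
apply F[23]=-2.818 → step 24: x=0.439, v=0.454, θ=-0.089, ω=-0.087
apply F[24]=-2.682 → step 25: x=0.448, v=0.412, θ=-0.091, ω=-0.056
apply F[25]=-2.555 → step 26: x=0.456, v=0.373, θ=-0.092, ω=-0.029
apply F[26]=-2.434 → step 27: x=0.463, v=0.337, θ=-0.092, ω=-0.006
apply F[27]=-2.321 → step 28: x=0.469, v=0.303, θ=-0.092, ω=0.014
apply F[28]=-2.214 → step 29: x=0.475, v=0.272, θ=-0.092, ω=0.031
apply F[29]=-2.113 → step 30: x=0.480, v=0.243, θ=-0.091, ω=0.045
Max |angle| over trajectory = 0.211 rad; bound = 0.128 → exceeded.

Answer: no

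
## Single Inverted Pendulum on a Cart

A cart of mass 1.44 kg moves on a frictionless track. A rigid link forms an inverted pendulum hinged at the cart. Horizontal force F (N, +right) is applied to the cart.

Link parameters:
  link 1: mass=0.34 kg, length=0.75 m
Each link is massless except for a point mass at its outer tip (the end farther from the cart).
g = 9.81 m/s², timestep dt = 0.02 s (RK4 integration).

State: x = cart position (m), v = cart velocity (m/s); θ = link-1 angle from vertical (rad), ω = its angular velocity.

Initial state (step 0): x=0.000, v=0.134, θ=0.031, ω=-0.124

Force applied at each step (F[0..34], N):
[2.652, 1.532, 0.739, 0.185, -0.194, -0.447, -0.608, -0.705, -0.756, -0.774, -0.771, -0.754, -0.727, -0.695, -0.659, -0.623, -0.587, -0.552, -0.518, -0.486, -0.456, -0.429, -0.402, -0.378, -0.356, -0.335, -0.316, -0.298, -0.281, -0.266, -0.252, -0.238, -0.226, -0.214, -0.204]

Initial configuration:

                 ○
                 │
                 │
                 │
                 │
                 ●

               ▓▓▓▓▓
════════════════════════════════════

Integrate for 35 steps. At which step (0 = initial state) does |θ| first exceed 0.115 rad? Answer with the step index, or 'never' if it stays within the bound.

apply F[0]=+2.652 → step 1: x=0.003, v=0.169, θ=0.028, ω=-0.164
apply F[1]=+1.532 → step 2: x=0.007, v=0.190, θ=0.025, ω=-0.183
apply F[2]=+0.739 → step 3: x=0.011, v=0.199, θ=0.021, ω=-0.190
apply F[3]=+0.185 → step 4: x=0.014, v=0.200, θ=0.017, ω=-0.187
apply F[4]=-0.194 → step 5: x=0.018, v=0.197, θ=0.014, ω=-0.178
apply F[5]=-0.447 → step 6: x=0.022, v=0.190, θ=0.010, ω=-0.166
apply F[6]=-0.608 → step 7: x=0.026, v=0.181, θ=0.007, ω=-0.152
apply F[7]=-0.705 → step 8: x=0.030, v=0.171, θ=0.004, ω=-0.137
apply F[8]=-0.756 → step 9: x=0.033, v=0.161, θ=0.001, ω=-0.123
apply F[9]=-0.774 → step 10: x=0.036, v=0.150, θ=-0.001, ω=-0.108
apply F[10]=-0.771 → step 11: x=0.039, v=0.139, θ=-0.003, ω=-0.095
apply F[11]=-0.754 → step 12: x=0.042, v=0.129, θ=-0.005, ω=-0.082
apply F[12]=-0.727 → step 13: x=0.044, v=0.119, θ=-0.006, ω=-0.070
apply F[13]=-0.695 → step 14: x=0.046, v=0.110, θ=-0.008, ω=-0.060
apply F[14]=-0.659 → step 15: x=0.048, v=0.101, θ=-0.009, ω=-0.050
apply F[15]=-0.623 → step 16: x=0.050, v=0.093, θ=-0.010, ω=-0.041
apply F[16]=-0.587 → step 17: x=0.052, v=0.085, θ=-0.010, ω=-0.034
apply F[17]=-0.552 → step 18: x=0.054, v=0.078, θ=-0.011, ω=-0.027
apply F[18]=-0.518 → step 19: x=0.055, v=0.071, θ=-0.011, ω=-0.021
apply F[19]=-0.486 → step 20: x=0.057, v=0.065, θ=-0.012, ω=-0.016
apply F[20]=-0.456 → step 21: x=0.058, v=0.059, θ=-0.012, ω=-0.011
apply F[21]=-0.429 → step 22: x=0.059, v=0.054, θ=-0.012, ω=-0.007
apply F[22]=-0.402 → step 23: x=0.060, v=0.049, θ=-0.012, ω=-0.003
apply F[23]=-0.378 → step 24: x=0.061, v=0.044, θ=-0.012, ω=-0.000
apply F[24]=-0.356 → step 25: x=0.062, v=0.040, θ=-0.012, ω=0.002
apply F[25]=-0.335 → step 26: x=0.063, v=0.036, θ=-0.012, ω=0.004
apply F[26]=-0.316 → step 27: x=0.063, v=0.032, θ=-0.012, ω=0.006
apply F[27]=-0.298 → step 28: x=0.064, v=0.028, θ=-0.012, ω=0.008
apply F[28]=-0.281 → step 29: x=0.064, v=0.025, θ=-0.012, ω=0.009
apply F[29]=-0.266 → step 30: x=0.065, v=0.022, θ=-0.012, ω=0.010
apply F[30]=-0.252 → step 31: x=0.065, v=0.019, θ=-0.011, ω=0.011
apply F[31]=-0.238 → step 32: x=0.066, v=0.016, θ=-0.011, ω=0.012
apply F[32]=-0.226 → step 33: x=0.066, v=0.013, θ=-0.011, ω=0.013
apply F[33]=-0.214 → step 34: x=0.066, v=0.011, θ=-0.011, ω=0.013
apply F[34]=-0.204 → step 35: x=0.066, v=0.009, θ=-0.010, ω=0.014
max |θ| = 0.031 ≤ 0.115 over all 36 states.

Answer: never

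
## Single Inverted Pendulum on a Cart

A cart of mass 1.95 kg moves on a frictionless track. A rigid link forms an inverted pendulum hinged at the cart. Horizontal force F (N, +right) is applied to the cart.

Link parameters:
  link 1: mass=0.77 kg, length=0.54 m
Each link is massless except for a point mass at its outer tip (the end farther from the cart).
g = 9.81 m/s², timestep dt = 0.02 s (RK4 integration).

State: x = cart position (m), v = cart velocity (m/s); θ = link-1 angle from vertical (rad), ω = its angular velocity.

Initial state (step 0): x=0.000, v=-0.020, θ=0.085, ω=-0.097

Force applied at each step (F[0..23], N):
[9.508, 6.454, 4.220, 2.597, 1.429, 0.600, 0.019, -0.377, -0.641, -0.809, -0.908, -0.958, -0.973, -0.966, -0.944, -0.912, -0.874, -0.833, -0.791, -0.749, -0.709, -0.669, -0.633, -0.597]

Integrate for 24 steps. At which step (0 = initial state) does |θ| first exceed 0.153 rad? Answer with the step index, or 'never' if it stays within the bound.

apply F[0]=+9.508 → step 1: x=0.001, v=0.071, θ=0.082, ω=-0.234
apply F[1]=+6.454 → step 2: x=0.003, v=0.131, θ=0.076, ω=-0.316
apply F[2]=+4.220 → step 3: x=0.006, v=0.168, θ=0.069, ω=-0.359
apply F[3]=+2.597 → step 4: x=0.009, v=0.190, θ=0.062, ω=-0.375
apply F[4]=+1.429 → step 5: x=0.013, v=0.200, θ=0.055, ω=-0.373
apply F[5]=+0.600 → step 6: x=0.017, v=0.202, θ=0.047, ω=-0.358
apply F[6]=+0.019 → step 7: x=0.021, v=0.199, θ=0.040, ω=-0.337
apply F[7]=-0.377 → step 8: x=0.025, v=0.192, θ=0.034, ω=-0.311
apply F[8]=-0.641 → step 9: x=0.029, v=0.184, θ=0.028, ω=-0.283
apply F[9]=-0.809 → step 10: x=0.032, v=0.173, θ=0.023, ω=-0.255
apply F[10]=-0.908 → step 11: x=0.036, v=0.162, θ=0.018, ω=-0.227
apply F[11]=-0.958 → step 12: x=0.039, v=0.151, θ=0.013, ω=-0.201
apply F[12]=-0.973 → step 13: x=0.042, v=0.141, θ=0.010, ω=-0.177
apply F[13]=-0.966 → step 14: x=0.044, v=0.130, θ=0.006, ω=-0.155
apply F[14]=-0.944 → step 15: x=0.047, v=0.120, θ=0.004, ω=-0.134
apply F[15]=-0.912 → step 16: x=0.049, v=0.110, θ=0.001, ω=-0.116
apply F[16]=-0.874 → step 17: x=0.051, v=0.101, θ=-0.001, ω=-0.099
apply F[17]=-0.833 → step 18: x=0.053, v=0.093, θ=-0.003, ω=-0.084
apply F[18]=-0.791 → step 19: x=0.055, v=0.085, θ=-0.005, ω=-0.071
apply F[19]=-0.749 → step 20: x=0.057, v=0.078, θ=-0.006, ω=-0.060
apply F[20]=-0.709 → step 21: x=0.058, v=0.071, θ=-0.007, ω=-0.050
apply F[21]=-0.669 → step 22: x=0.060, v=0.065, θ=-0.008, ω=-0.041
apply F[22]=-0.633 → step 23: x=0.061, v=0.059, θ=-0.009, ω=-0.033
apply F[23]=-0.597 → step 24: x=0.062, v=0.054, θ=-0.009, ω=-0.026
max |θ| = 0.085 ≤ 0.153 over all 25 states.

Answer: never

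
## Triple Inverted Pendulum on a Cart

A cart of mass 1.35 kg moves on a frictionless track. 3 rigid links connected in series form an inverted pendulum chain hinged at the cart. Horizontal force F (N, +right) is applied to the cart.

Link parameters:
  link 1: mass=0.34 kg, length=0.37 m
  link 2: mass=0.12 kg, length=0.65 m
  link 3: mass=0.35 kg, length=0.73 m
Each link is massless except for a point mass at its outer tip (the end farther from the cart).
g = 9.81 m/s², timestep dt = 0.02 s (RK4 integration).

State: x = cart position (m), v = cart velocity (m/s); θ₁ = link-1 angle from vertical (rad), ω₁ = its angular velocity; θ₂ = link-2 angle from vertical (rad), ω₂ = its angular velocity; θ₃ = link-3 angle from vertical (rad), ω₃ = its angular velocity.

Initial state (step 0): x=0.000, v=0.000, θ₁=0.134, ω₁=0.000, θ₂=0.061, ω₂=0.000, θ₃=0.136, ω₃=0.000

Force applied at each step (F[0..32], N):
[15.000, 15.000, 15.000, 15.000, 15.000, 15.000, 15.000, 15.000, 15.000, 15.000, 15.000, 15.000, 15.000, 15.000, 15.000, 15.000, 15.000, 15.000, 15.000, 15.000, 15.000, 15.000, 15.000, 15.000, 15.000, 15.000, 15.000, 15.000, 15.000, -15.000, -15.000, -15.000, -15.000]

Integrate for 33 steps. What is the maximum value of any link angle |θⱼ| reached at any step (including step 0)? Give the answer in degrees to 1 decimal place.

apply F[0]=+15.000 → step 1: x=0.002, v=0.205, θ₁=0.130, ω₁=-0.421, θ₂=0.060, ω₂=-0.130, θ₃=0.137, ω₃=0.087
apply F[1]=+15.000 → step 2: x=0.008, v=0.411, θ₁=0.117, ω₁=-0.857, θ₂=0.056, ω₂=-0.257, θ₃=0.140, ω₃=0.178
apply F[2]=+15.000 → step 3: x=0.019, v=0.620, θ₁=0.095, ω₁=-1.322, θ₂=0.049, ω₂=-0.377, θ₃=0.144, ω₃=0.273
apply F[3]=+15.000 → step 4: x=0.033, v=0.834, θ₁=0.064, ω₁=-1.829, θ₂=0.041, ω₂=-0.485, θ₃=0.150, ω₃=0.374
apply F[4]=+15.000 → step 5: x=0.052, v=1.051, θ₁=0.022, ω₁=-2.388, θ₂=0.030, ω₂=-0.575, θ₃=0.159, ω₃=0.476
apply F[5]=+15.000 → step 6: x=0.075, v=1.274, θ₁=-0.032, ω₁=-3.004, θ₂=0.018, ω₂=-0.639, θ₃=0.169, ω₃=0.570
apply F[6]=+15.000 → step 7: x=0.103, v=1.499, θ₁=-0.099, ω₁=-3.669, θ₂=0.005, ω₂=-0.673, θ₃=0.182, ω₃=0.641
apply F[7]=+15.000 → step 8: x=0.135, v=1.724, θ₁=-0.179, ω₁=-4.357, θ₂=-0.009, ω₂=-0.679, θ₃=0.195, ω₃=0.670
apply F[8]=+15.000 → step 9: x=0.172, v=1.943, θ₁=-0.273, ω₁=-5.030, θ₂=-0.022, ω₂=-0.672, θ₃=0.208, ω₃=0.640
apply F[9]=+15.000 → step 10: x=0.213, v=2.150, θ₁=-0.380, ω₁=-5.646, θ₂=-0.036, ω₂=-0.678, θ₃=0.220, ω₃=0.542
apply F[10]=+15.000 → step 11: x=0.258, v=2.339, θ₁=-0.498, ω₁=-6.173, θ₂=-0.050, ω₂=-0.731, θ₃=0.229, ω₃=0.384
apply F[11]=+15.000 → step 12: x=0.306, v=2.509, θ₁=-0.626, ω₁=-6.604, θ₂=-0.065, ω₂=-0.856, θ₃=0.235, ω₃=0.180
apply F[12]=+15.000 → step 13: x=0.358, v=2.660, θ₁=-0.762, ω₁=-6.952, θ₂=-0.085, ω₂=-1.069, θ₃=0.236, ω₃=-0.051
apply F[13]=+15.000 → step 14: x=0.412, v=2.793, θ₁=-0.904, ω₁=-7.234, θ₂=-0.109, ω₂=-1.373, θ₃=0.233, ω₃=-0.295
apply F[14]=+15.000 → step 15: x=0.470, v=2.909, θ₁=-1.051, ω₁=-7.470, θ₂=-0.140, ω₂=-1.766, θ₃=0.225, ω₃=-0.545
apply F[15]=+15.000 → step 16: x=0.529, v=3.010, θ₁=-1.202, ω₁=-7.669, θ₂=-0.180, ω₂=-2.239, θ₃=0.211, ω₃=-0.800
apply F[16]=+15.000 → step 17: x=0.590, v=3.098, θ₁=-1.357, ω₁=-7.835, θ₂=-0.230, ω₂=-2.782, θ₃=0.192, ω₃=-1.065
apply F[17]=+15.000 → step 18: x=0.653, v=3.176, θ₁=-1.515, ω₁=-7.963, θ₂=-0.292, ω₂=-3.379, θ₃=0.168, ω₃=-1.347
apply F[18]=+15.000 → step 19: x=0.717, v=3.247, θ₁=-1.675, ω₁=-8.039, θ₂=-0.365, ω₂=-4.013, θ₃=0.138, ω₃=-1.660
apply F[19]=+15.000 → step 20: x=0.782, v=3.315, θ₁=-1.836, ω₁=-8.043, θ₂=-0.452, ω₂=-4.660, θ₃=0.102, ω₃=-2.019
apply F[20]=+15.000 → step 21: x=0.849, v=3.386, θ₁=-1.997, ω₁=-7.949, θ₂=-0.552, ω₂=-5.290, θ₃=0.057, ω₃=-2.440
apply F[21]=+15.000 → step 22: x=0.918, v=3.467, θ₁=-2.154, ω₁=-7.726, θ₂=-0.663, ω₂=-5.866, θ₃=0.004, ω₃=-2.939
apply F[22]=+15.000 → step 23: x=0.988, v=3.563, θ₁=-2.305, ω₁=-7.346, θ₂=-0.786, ω₂=-6.348, θ₃=-0.061, ω₃=-3.530
apply F[23]=+15.000 → step 24: x=1.061, v=3.680, θ₁=-2.446, ω₁=-6.787, θ₂=-0.916, ω₂=-6.687, θ₃=-0.138, ω₃=-4.216
apply F[24]=+15.000 → step 25: x=1.136, v=3.819, θ₁=-2.575, ω₁=-6.044, θ₂=-1.052, ω₂=-6.840, θ₃=-0.230, ω₃=-4.991
apply F[25]=+15.000 → step 26: x=1.214, v=3.980, θ₁=-2.687, ω₁=-5.131, θ₂=-1.189, ω₂=-6.769, θ₃=-0.338, ω₃=-5.837
apply F[26]=+15.000 → step 27: x=1.295, v=4.159, θ₁=-2.779, ω₁=-4.076, θ₂=-1.321, ω₂=-6.448, θ₃=-0.464, ω₃=-6.731
apply F[27]=+15.000 → step 28: x=1.380, v=4.350, θ₁=-2.849, ω₁=-2.909, θ₂=-1.445, ω₂=-5.872, θ₃=-0.608, ω₃=-7.653
apply F[28]=+15.000 → step 29: x=1.469, v=4.549, θ₁=-2.895, ω₁=-1.640, θ₂=-1.554, ω₂=-5.049, θ₃=-0.770, ω₃=-8.601
apply F[29]=-15.000 → step 30: x=1.558, v=4.312, θ₁=-2.926, ω₁=-1.421, θ₂=-1.644, ω₂=-3.895, θ₃=-0.952, ω₃=-9.566
apply F[30]=-15.000 → step 31: x=1.641, v=4.075, θ₁=-2.950, ω₁=-0.971, θ₂=-1.709, ω₂=-2.628, θ₃=-1.153, ω₃=-10.611
apply F[31]=-15.000 → step 32: x=1.721, v=3.836, θ₁=-2.961, ω₁=-0.057, θ₂=-1.749, ω₂=-1.396, θ₃=-1.377, ω₃=-11.731
apply F[32]=-15.000 → step 33: x=1.795, v=3.590, θ₁=-2.947, ω₁=1.574, θ₂=-1.769, ω₂=-0.722, θ₃=-1.622, ω₃=-12.659
Max |angle| over trajectory = 2.961 rad = 169.7°.

Answer: 169.7°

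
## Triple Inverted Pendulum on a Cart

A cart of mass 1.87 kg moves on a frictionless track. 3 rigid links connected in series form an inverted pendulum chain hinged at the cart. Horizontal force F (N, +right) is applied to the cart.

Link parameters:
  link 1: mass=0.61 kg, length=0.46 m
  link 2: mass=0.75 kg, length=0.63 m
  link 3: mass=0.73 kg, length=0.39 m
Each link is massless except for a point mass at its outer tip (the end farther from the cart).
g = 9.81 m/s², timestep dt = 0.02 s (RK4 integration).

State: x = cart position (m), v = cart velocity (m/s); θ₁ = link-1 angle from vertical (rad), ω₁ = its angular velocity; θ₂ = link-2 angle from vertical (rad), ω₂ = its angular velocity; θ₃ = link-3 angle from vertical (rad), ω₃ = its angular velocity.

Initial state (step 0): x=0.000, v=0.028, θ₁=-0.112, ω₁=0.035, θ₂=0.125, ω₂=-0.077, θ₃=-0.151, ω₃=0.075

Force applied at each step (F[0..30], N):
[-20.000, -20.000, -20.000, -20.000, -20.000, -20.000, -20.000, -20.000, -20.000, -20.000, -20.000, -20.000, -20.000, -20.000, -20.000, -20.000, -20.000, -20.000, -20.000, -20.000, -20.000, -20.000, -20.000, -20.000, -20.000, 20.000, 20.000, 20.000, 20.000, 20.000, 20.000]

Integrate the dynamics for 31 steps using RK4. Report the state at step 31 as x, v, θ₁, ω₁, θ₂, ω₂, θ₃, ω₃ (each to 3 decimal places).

apply F[0]=-20.000 → step 1: x=-0.001, v=-0.163, θ₁=-0.110, ω₁=0.186, θ₂=0.126, ω₂=0.227, θ₃=-0.152, ω₃=-0.165
apply F[1]=-20.000 → step 2: x=-0.007, v=-0.356, θ₁=-0.105, ω₁=0.344, θ₂=0.134, ω₂=0.528, θ₃=-0.158, ω₃=-0.408
apply F[2]=-20.000 → step 3: x=-0.016, v=-0.550, θ₁=-0.096, ω₁=0.516, θ₂=0.148, ω₂=0.825, θ₃=-0.168, ω₃=-0.654
apply F[3]=-20.000 → step 4: x=-0.029, v=-0.747, θ₁=-0.084, ω₁=0.709, θ₂=0.167, ω₂=1.116, θ₃=-0.184, ω₃=-0.904
apply F[4]=-20.000 → step 5: x=-0.045, v=-0.948, θ₁=-0.067, ω₁=0.932, θ₂=0.192, ω₂=1.394, θ₃=-0.204, ω₃=-1.154
apply F[5]=-20.000 → step 6: x=-0.066, v=-1.153, θ₁=-0.046, ω₁=1.192, θ₂=0.223, ω₂=1.653, θ₃=-0.230, ω₃=-1.396
apply F[6]=-20.000 → step 7: x=-0.092, v=-1.363, θ₁=-0.019, ω₁=1.497, θ₂=0.258, ω₂=1.882, θ₃=-0.260, ω₃=-1.620
apply F[7]=-20.000 → step 8: x=-0.121, v=-1.576, θ₁=0.014, ω₁=1.854, θ₂=0.298, ω₂=2.072, θ₃=-0.295, ω₃=-1.812
apply F[8]=-20.000 → step 9: x=-0.155, v=-1.793, θ₁=0.055, ω₁=2.267, θ₂=0.341, ω₂=2.212, θ₃=-0.332, ω₃=-1.958
apply F[9]=-20.000 → step 10: x=-0.193, v=-2.011, θ₁=0.105, ω₁=2.737, θ₂=0.386, ω₂=2.294, θ₃=-0.372, ω₃=-2.040
apply F[10]=-20.000 → step 11: x=-0.235, v=-2.229, θ₁=0.165, ω₁=3.261, θ₂=0.432, ω₂=2.313, θ₃=-0.413, ω₃=-2.042
apply F[11]=-20.000 → step 12: x=-0.282, v=-2.441, θ₁=0.236, ω₁=3.830, θ₂=0.478, ω₂=2.267, θ₃=-0.453, ω₃=-1.945
apply F[12]=-20.000 → step 13: x=-0.333, v=-2.642, θ₁=0.318, ω₁=4.426, θ₂=0.522, ω₂=2.162, θ₃=-0.490, ω₃=-1.729
apply F[13]=-20.000 → step 14: x=-0.387, v=-2.823, θ₁=0.413, ω₁=5.021, θ₂=0.564, ω₂=2.018, θ₃=-0.522, ω₃=-1.376
apply F[14]=-20.000 → step 15: x=-0.445, v=-2.975, θ₁=0.519, ω₁=5.577, θ₂=0.603, ω₂=1.867, θ₃=-0.544, ω₃=-0.875
apply F[15]=-20.000 → step 16: x=-0.506, v=-3.092, θ₁=0.635, ω₁=6.054, θ₂=0.639, ω₂=1.752, θ₃=-0.556, ω₃=-0.233
apply F[16]=-20.000 → step 17: x=-0.569, v=-3.171, θ₁=0.760, ω₁=6.424, θ₂=0.674, ω₂=1.713, θ₃=-0.553, ω₃=0.522
apply F[17]=-20.000 → step 18: x=-0.633, v=-3.214, θ₁=0.892, ω₁=6.679, θ₂=0.708, ω₂=1.777, θ₃=-0.534, ω₃=1.349
apply F[18]=-20.000 → step 19: x=-0.697, v=-3.230, θ₁=1.027, ω₁=6.830, θ₂=0.745, ω₂=1.947, θ₃=-0.499, ω₃=2.208
apply F[19]=-20.000 → step 20: x=-0.762, v=-3.225, θ₁=1.164, ω₁=6.895, θ₂=0.787, ω₂=2.208, θ₃=-0.446, ω₃=3.073
apply F[20]=-20.000 → step 21: x=-0.826, v=-3.206, θ₁=1.302, ω₁=6.892, θ₂=0.834, ω₂=2.540, θ₃=-0.376, ω₃=3.934
apply F[21]=-20.000 → step 22: x=-0.890, v=-3.179, θ₁=1.440, ω₁=6.828, θ₂=0.889, ω₂=2.920, θ₃=-0.289, ω₃=4.793
apply F[22]=-20.000 → step 23: x=-0.953, v=-3.147, θ₁=1.575, ω₁=6.702, θ₂=0.951, ω₂=3.326, θ₃=-0.184, ω₃=5.659
apply F[23]=-20.000 → step 24: x=-1.016, v=-3.115, θ₁=1.707, ω₁=6.503, θ₂=1.022, ω₂=3.736, θ₃=-0.062, ω₃=6.545
apply F[24]=-20.000 → step 25: x=-1.078, v=-3.084, θ₁=1.834, ω₁=6.215, θ₂=1.100, ω₂=4.130, θ₃=0.078, ω₃=7.463
apply F[25]=+20.000 → step 26: x=-1.136, v=-2.754, θ₁=1.960, ω₁=6.305, θ₂=1.183, ω₂=4.125, θ₃=0.233, ω₃=8.098
apply F[26]=+20.000 → step 27: x=-1.188, v=-2.412, θ₁=2.086, ω₁=6.367, θ₂=1.266, ω₂=4.153, θ₃=0.402, ω₃=8.779
apply F[27]=+20.000 → step 28: x=-1.233, v=-2.060, θ₁=2.214, ω₁=6.365, θ₂=1.349, ω₂=4.229, θ₃=0.585, ω₃=9.504
apply F[28]=+20.000 → step 29: x=-1.270, v=-1.703, θ₁=2.340, ω₁=6.253, θ₂=1.435, ω₂=4.375, θ₃=0.782, ω₃=10.261
apply F[29]=+20.000 → step 30: x=-1.301, v=-1.348, θ₁=2.463, ω₁=5.977, θ₂=1.525, ω₂=4.615, θ₃=0.995, ω₃=11.020
apply F[30]=+20.000 → step 31: x=-1.324, v=-1.000, θ₁=2.578, ω₁=5.481, θ₂=1.621, ω₂=4.982, θ₃=1.223, ω₃=11.735

Answer: x=-1.324, v=-1.000, θ₁=2.578, ω₁=5.481, θ₂=1.621, ω₂=4.982, θ₃=1.223, ω₃=11.735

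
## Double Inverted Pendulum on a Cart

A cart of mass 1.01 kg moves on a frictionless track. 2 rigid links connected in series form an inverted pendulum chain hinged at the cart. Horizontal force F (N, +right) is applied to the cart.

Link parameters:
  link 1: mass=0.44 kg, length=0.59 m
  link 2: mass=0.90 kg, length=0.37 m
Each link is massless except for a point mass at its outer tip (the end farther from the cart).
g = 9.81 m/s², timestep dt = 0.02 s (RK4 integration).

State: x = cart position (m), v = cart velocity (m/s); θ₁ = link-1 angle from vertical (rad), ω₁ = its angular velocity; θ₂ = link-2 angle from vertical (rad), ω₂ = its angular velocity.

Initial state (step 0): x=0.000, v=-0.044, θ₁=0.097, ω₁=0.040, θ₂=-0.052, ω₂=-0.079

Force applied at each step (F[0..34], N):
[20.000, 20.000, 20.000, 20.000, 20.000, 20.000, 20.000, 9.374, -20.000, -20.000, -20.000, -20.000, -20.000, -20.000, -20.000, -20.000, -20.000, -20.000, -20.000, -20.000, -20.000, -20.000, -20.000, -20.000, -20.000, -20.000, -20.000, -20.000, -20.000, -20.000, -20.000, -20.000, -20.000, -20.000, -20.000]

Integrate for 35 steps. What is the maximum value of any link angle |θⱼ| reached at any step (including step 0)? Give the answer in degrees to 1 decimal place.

Answer: 134.1°

Derivation:
apply F[0]=+20.000 → step 1: x=0.003, v=0.324, θ₁=0.093, ω₁=-0.437, θ₂=-0.056, ω₂=-0.348
apply F[1]=+20.000 → step 2: x=0.013, v=0.696, θ₁=0.079, ω₁=-0.929, θ₂=-0.066, ω₂=-0.604
apply F[2]=+20.000 → step 3: x=0.031, v=1.074, θ₁=0.056, ω₁=-1.453, θ₂=-0.080, ω₂=-0.829
apply F[3]=+20.000 → step 4: x=0.056, v=1.461, θ₁=0.021, ω₁=-2.024, θ₂=-0.099, ω₂=-1.004
apply F[4]=+20.000 → step 5: x=0.089, v=1.857, θ₁=-0.026, ω₁=-2.651, θ₂=-0.120, ω₂=-1.114
apply F[5]=+20.000 → step 6: x=0.130, v=2.257, θ₁=-0.085, ω₁=-3.329, θ₂=-0.143, ω₂=-1.154
apply F[6]=+20.000 → step 7: x=0.179, v=2.650, θ₁=-0.159, ω₁=-4.031, θ₂=-0.166, ω₂=-1.152
apply F[7]=+9.374 → step 8: x=0.234, v=2.820, θ₁=-0.243, ω₁=-4.374, θ₂=-0.189, ω₂=-1.165
apply F[8]=-20.000 → step 9: x=0.287, v=2.455, θ₁=-0.326, ω₁=-3.898, θ₂=-0.212, ω₂=-1.105
apply F[9]=-20.000 → step 10: x=0.333, v=2.120, θ₁=-0.400, ω₁=-3.546, θ₂=-0.233, ω₂=-0.955
apply F[10]=-20.000 → step 11: x=0.372, v=1.810, θ₁=-0.468, ω₁=-3.311, θ₂=-0.249, ω₂=-0.710
apply F[11]=-20.000 → step 12: x=0.405, v=1.520, θ₁=-0.533, ω₁=-3.174, θ₂=-0.260, ω₂=-0.378
apply F[12]=-20.000 → step 13: x=0.433, v=1.243, θ₁=-0.596, ω₁=-3.119, θ₂=-0.264, ω₂=0.031
apply F[13]=-20.000 → step 14: x=0.455, v=0.972, θ₁=-0.658, ω₁=-3.127, θ₂=-0.259, ω₂=0.502
apply F[14]=-20.000 → step 15: x=0.472, v=0.701, θ₁=-0.721, ω₁=-3.181, θ₂=-0.244, ω₂=1.021
apply F[15]=-20.000 → step 16: x=0.483, v=0.426, θ₁=-0.786, ω₁=-3.261, θ₂=-0.218, ω₂=1.568
apply F[16]=-20.000 → step 17: x=0.489, v=0.144, θ₁=-0.852, ω₁=-3.351, θ₂=-0.181, ω₂=2.126
apply F[17]=-20.000 → step 18: x=0.489, v=-0.148, θ₁=-0.920, ω₁=-3.437, θ₂=-0.133, ω₂=2.680
apply F[18]=-20.000 → step 19: x=0.483, v=-0.450, θ₁=-0.989, ω₁=-3.507, θ₂=-0.074, ω₂=3.220
apply F[19]=-20.000 → step 20: x=0.471, v=-0.759, θ₁=-1.060, ω₁=-3.556, θ₂=-0.004, ω₂=3.746
apply F[20]=-20.000 → step 21: x=0.452, v=-1.073, θ₁=-1.131, ω₁=-3.578, θ₂=0.076, ω₂=4.261
apply F[21]=-20.000 → step 22: x=0.428, v=-1.389, θ₁=-1.203, ω₁=-3.569, θ₂=0.166, ω₂=4.778
apply F[22]=-20.000 → step 23: x=0.397, v=-1.703, θ₁=-1.274, ω₁=-3.522, θ₂=0.267, ω₂=5.314
apply F[23]=-20.000 → step 24: x=0.360, v=-2.009, θ₁=-1.343, ω₁=-3.431, θ₂=0.379, ω₂=5.890
apply F[24]=-20.000 → step 25: x=0.316, v=-2.299, θ₁=-1.410, ω₁=-3.281, θ₂=0.503, ω₂=6.537
apply F[25]=-20.000 → step 26: x=0.268, v=-2.562, θ₁=-1.474, ω₁=-3.056, θ₂=0.641, ω₂=7.286
apply F[26]=-20.000 → step 27: x=0.214, v=-2.779, θ₁=-1.532, ω₁=-2.740, θ₂=0.796, ω₂=8.168
apply F[27]=-20.000 → step 28: x=0.157, v=-2.921, θ₁=-1.583, ω₁=-2.338, θ₂=0.969, ω₂=9.178
apply F[28]=-20.000 → step 29: x=0.098, v=-2.953, θ₁=-1.626, ω₁=-1.937, θ₂=1.163, ω₂=10.188
apply F[29]=-20.000 → step 30: x=0.040, v=-2.870, θ₁=-1.662, ω₁=-1.774, θ₂=1.374, ω₂=10.855
apply F[30]=-20.000 → step 31: x=-0.016, v=-2.745, θ₁=-1.700, ω₁=-2.132, θ₂=1.592, ω₂=10.786
apply F[31]=-20.000 → step 32: x=-0.071, v=-2.711, θ₁=-1.751, ω₁=-2.997, θ₂=1.801, ω₂=10.059
apply F[32]=-20.000 → step 33: x=-0.126, v=-2.833, θ₁=-1.821, ω₁=-4.081, θ₂=1.993, ω₂=9.183
apply F[33]=-20.000 → step 34: x=-0.185, v=-3.097, θ₁=-1.914, ω₁=-5.182, θ₂=2.170, ω₂=8.580
apply F[34]=-20.000 → step 35: x=-0.250, v=-3.470, θ₁=-2.029, ω₁=-6.297, θ₂=2.340, ω₂=8.454
Max |angle| over trajectory = 2.340 rad = 134.1°.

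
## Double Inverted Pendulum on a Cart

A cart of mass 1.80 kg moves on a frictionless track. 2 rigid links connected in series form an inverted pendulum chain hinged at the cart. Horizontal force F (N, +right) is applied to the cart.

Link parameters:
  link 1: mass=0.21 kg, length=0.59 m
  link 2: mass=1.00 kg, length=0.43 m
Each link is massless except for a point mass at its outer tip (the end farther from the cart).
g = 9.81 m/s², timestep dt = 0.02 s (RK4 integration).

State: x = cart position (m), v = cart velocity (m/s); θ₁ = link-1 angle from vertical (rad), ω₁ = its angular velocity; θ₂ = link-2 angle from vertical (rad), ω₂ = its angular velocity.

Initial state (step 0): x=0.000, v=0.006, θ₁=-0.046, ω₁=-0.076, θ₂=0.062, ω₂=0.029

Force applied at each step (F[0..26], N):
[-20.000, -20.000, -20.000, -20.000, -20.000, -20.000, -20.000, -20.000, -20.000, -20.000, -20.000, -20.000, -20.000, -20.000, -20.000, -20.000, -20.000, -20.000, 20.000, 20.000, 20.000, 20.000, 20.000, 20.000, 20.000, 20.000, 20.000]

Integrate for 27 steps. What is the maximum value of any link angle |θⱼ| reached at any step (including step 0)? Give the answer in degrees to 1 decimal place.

Answer: 105.0°

Derivation:
apply F[0]=-20.000 → step 1: x=-0.002, v=-0.210, θ₁=-0.046, ω₁=0.104, θ₂=0.065, ω₂=0.314
apply F[1]=-20.000 → step 2: x=-0.008, v=-0.427, θ₁=-0.042, ω₁=0.282, θ₂=0.075, ω₂=0.605
apply F[2]=-20.000 → step 3: x=-0.019, v=-0.644, θ₁=-0.034, ω₁=0.460, θ₂=0.090, ω₂=0.903
apply F[3]=-20.000 → step 4: x=-0.034, v=-0.863, θ₁=-0.023, ω₁=0.641, θ₂=0.111, ω₂=1.208
apply F[4]=-20.000 → step 5: x=-0.054, v=-1.083, θ₁=-0.009, ω₁=0.828, θ₂=0.138, ω₂=1.517
apply F[5]=-20.000 → step 6: x=-0.078, v=-1.305, θ₁=0.010, ω₁=1.027, θ₂=0.171, ω₂=1.825
apply F[6]=-20.000 → step 7: x=-0.106, v=-1.530, θ₁=0.032, ω₁=1.245, θ₂=0.211, ω₂=2.121
apply F[7]=-20.000 → step 8: x=-0.139, v=-1.755, θ₁=0.060, ω₁=1.491, θ₂=0.256, ω₂=2.395
apply F[8]=-20.000 → step 9: x=-0.176, v=-1.982, θ₁=0.092, ω₁=1.777, θ₂=0.306, ω₂=2.630
apply F[9]=-20.000 → step 10: x=-0.218, v=-2.208, θ₁=0.131, ω₁=2.111, θ₂=0.361, ω₂=2.807
apply F[10]=-20.000 → step 11: x=-0.264, v=-2.434, θ₁=0.177, ω₁=2.504, θ₂=0.418, ω₂=2.906
apply F[11]=-20.000 → step 12: x=-0.315, v=-2.656, θ₁=0.232, ω₁=2.964, θ₂=0.477, ω₂=2.907
apply F[12]=-20.000 → step 13: x=-0.371, v=-2.872, θ₁=0.296, ω₁=3.495, θ₂=0.534, ω₂=2.791
apply F[13]=-20.000 → step 14: x=-0.430, v=-3.076, θ₁=0.372, ω₁=4.094, θ₂=0.587, ω₂=2.547
apply F[14]=-20.000 → step 15: x=-0.493, v=-3.260, θ₁=0.460, ω₁=4.741, θ₂=0.635, ω₂=2.185
apply F[15]=-20.000 → step 16: x=-0.560, v=-3.412, θ₁=0.562, ω₁=5.378, θ₂=0.674, ω₂=1.778
apply F[16]=-20.000 → step 17: x=-0.630, v=-3.521, θ₁=0.675, ω₁=5.892, θ₂=0.707, ω₂=1.498
apply F[17]=-20.000 → step 18: x=-0.701, v=-3.588, θ₁=0.796, ω₁=6.160, θ₂=0.737, ω₂=1.561
apply F[18]=+20.000 → step 19: x=-0.770, v=-3.309, θ₁=0.917, ω₁=6.008, θ₂=0.769, ω₂=1.713
apply F[19]=+20.000 → step 20: x=-0.833, v=-3.037, θ₁=1.036, ω₁=5.885, θ₂=0.806, ω₂=1.938
apply F[20]=+20.000 → step 21: x=-0.891, v=-2.769, θ₁=1.153, ω₁=5.798, θ₂=0.847, ω₂=2.213
apply F[21]=+20.000 → step 22: x=-0.944, v=-2.501, θ₁=1.268, ω₁=5.743, θ₂=0.894, ω₂=2.536
apply F[22]=+20.000 → step 23: x=-0.991, v=-2.231, θ₁=1.383, ω₁=5.708, θ₂=0.949, ω₂=2.919
apply F[23]=+20.000 → step 24: x=-1.033, v=-1.958, θ₁=1.497, ω₁=5.678, θ₂=1.012, ω₂=3.376
apply F[24]=+20.000 → step 25: x=-1.070, v=-1.679, θ₁=1.610, ω₁=5.636, θ₂=1.085, ω₂=3.922
apply F[25]=+20.000 → step 26: x=-1.100, v=-1.394, θ₁=1.722, ω₁=5.563, θ₂=1.169, ω₂=4.577
apply F[26]=+20.000 → step 27: x=-1.125, v=-1.099, θ₁=1.832, ω₁=5.434, θ₂=1.268, ω₂=5.360
Max |angle| over trajectory = 1.832 rad = 105.0°.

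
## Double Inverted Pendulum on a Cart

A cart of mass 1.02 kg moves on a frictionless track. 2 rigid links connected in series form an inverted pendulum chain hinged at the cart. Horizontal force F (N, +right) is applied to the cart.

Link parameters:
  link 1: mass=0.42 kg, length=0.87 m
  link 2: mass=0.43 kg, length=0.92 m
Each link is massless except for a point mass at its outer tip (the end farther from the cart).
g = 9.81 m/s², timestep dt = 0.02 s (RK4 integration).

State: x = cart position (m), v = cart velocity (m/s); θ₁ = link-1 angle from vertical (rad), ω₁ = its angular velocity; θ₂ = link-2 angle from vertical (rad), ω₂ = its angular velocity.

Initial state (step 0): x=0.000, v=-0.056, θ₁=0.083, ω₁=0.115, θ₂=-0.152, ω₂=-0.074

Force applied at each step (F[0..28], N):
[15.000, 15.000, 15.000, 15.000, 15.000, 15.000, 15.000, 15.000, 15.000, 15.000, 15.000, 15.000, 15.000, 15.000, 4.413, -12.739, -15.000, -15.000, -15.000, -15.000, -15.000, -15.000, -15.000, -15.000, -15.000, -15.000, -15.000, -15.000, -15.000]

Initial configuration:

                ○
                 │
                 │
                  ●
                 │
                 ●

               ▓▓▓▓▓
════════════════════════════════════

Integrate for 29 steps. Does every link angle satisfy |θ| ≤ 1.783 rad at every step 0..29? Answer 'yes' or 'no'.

Answer: yes

Derivation:
apply F[0]=+15.000 → step 1: x=0.002, v=0.224, θ₁=0.083, ω₁=-0.131, θ₂=-0.155, ω₂=-0.181
apply F[1]=+15.000 → step 2: x=0.009, v=0.504, θ₁=0.078, ω₁=-0.379, θ₂=-0.159, ω₂=-0.287
apply F[2]=+15.000 → step 3: x=0.022, v=0.786, θ₁=0.068, ω₁=-0.633, θ₂=-0.166, ω₂=-0.389
apply F[3]=+15.000 → step 4: x=0.040, v=1.071, θ₁=0.052, ω₁=-0.896, θ₂=-0.175, ω₂=-0.485
apply F[4]=+15.000 → step 5: x=0.065, v=1.358, θ₁=0.032, ω₁=-1.173, θ₂=-0.185, ω₂=-0.571
apply F[5]=+15.000 → step 6: x=0.095, v=1.650, θ₁=0.005, ω₁=-1.466, θ₂=-0.198, ω₂=-0.645
apply F[6]=+15.000 → step 7: x=0.131, v=1.945, θ₁=-0.027, ω₁=-1.778, θ₂=-0.211, ω₂=-0.704
apply F[7]=+15.000 → step 8: x=0.173, v=2.243, θ₁=-0.066, ω₁=-2.110, θ₂=-0.226, ω₂=-0.745
apply F[8]=+15.000 → step 9: x=0.220, v=2.543, θ₁=-0.112, ω₁=-2.461, θ₂=-0.241, ω₂=-0.768
apply F[9]=+15.000 → step 10: x=0.274, v=2.839, θ₁=-0.164, ω₁=-2.827, θ₂=-0.256, ω₂=-0.774
apply F[10]=+15.000 → step 11: x=0.334, v=3.129, θ₁=-0.225, ω₁=-3.199, θ₂=-0.272, ω₂=-0.771
apply F[11]=+15.000 → step 12: x=0.399, v=3.405, θ₁=-0.292, ω₁=-3.565, θ₂=-0.287, ω₂=-0.767
apply F[12]=+15.000 → step 13: x=0.470, v=3.659, θ₁=-0.367, ω₁=-3.909, θ₂=-0.302, ω₂=-0.779
apply F[13]=+15.000 → step 14: x=0.546, v=3.887, θ₁=-0.448, ω₁=-4.214, θ₂=-0.318, ω₂=-0.822
apply F[14]=+4.413 → step 15: x=0.624, v=3.911, θ₁=-0.534, ω₁=-4.314, θ₂=-0.335, ω₂=-0.879
apply F[15]=-12.739 → step 16: x=0.699, v=3.655, θ₁=-0.619, ω₁=-4.184, θ₂=-0.353, ω₂=-0.887
apply F[16]=-15.000 → step 17: x=0.769, v=3.372, θ₁=-0.701, ω₁=-4.071, θ₂=-0.371, ω₂=-0.872
apply F[17]=-15.000 → step 18: x=0.834, v=3.098, θ₁=-0.782, ω₁=-4.002, θ₂=-0.388, ω₂=-0.844
apply F[18]=-15.000 → step 19: x=0.893, v=2.829, θ₁=-0.862, ω₁=-3.972, θ₂=-0.404, ω₂=-0.807
apply F[19]=-15.000 → step 20: x=0.947, v=2.563, θ₁=-0.941, ω₁=-3.976, θ₂=-0.420, ω₂=-0.763
apply F[20]=-15.000 → step 21: x=0.996, v=2.295, θ₁=-1.021, ω₁=-4.010, θ₂=-0.435, ω₂=-0.718
apply F[21]=-15.000 → step 22: x=1.039, v=2.025, θ₁=-1.102, ω₁=-4.070, θ₂=-0.449, ω₂=-0.677
apply F[22]=-15.000 → step 23: x=1.077, v=1.750, θ₁=-1.184, ω₁=-4.155, θ₂=-0.462, ω₂=-0.642
apply F[23]=-15.000 → step 24: x=1.109, v=1.467, θ₁=-1.268, ω₁=-4.263, θ₂=-0.475, ω₂=-0.620
apply F[24]=-15.000 → step 25: x=1.136, v=1.175, θ₁=-1.354, ω₁=-4.394, θ₂=-0.487, ω₂=-0.616
apply F[25]=-15.000 → step 26: x=1.156, v=0.872, θ₁=-1.444, ω₁=-4.547, θ₂=-0.499, ω₂=-0.635
apply F[26]=-15.000 → step 27: x=1.170, v=0.556, θ₁=-1.536, ω₁=-4.724, θ₂=-0.512, ω₂=-0.683
apply F[27]=-15.000 → step 28: x=1.178, v=0.225, θ₁=-1.633, ω₁=-4.928, θ₂=-0.527, ω₂=-0.768
apply F[28]=-15.000 → step 29: x=1.179, v=-0.123, θ₁=-1.734, ω₁=-5.162, θ₂=-0.543, ω₂=-0.900
Max |angle| over trajectory = 1.734 rad; bound = 1.783 → within bound.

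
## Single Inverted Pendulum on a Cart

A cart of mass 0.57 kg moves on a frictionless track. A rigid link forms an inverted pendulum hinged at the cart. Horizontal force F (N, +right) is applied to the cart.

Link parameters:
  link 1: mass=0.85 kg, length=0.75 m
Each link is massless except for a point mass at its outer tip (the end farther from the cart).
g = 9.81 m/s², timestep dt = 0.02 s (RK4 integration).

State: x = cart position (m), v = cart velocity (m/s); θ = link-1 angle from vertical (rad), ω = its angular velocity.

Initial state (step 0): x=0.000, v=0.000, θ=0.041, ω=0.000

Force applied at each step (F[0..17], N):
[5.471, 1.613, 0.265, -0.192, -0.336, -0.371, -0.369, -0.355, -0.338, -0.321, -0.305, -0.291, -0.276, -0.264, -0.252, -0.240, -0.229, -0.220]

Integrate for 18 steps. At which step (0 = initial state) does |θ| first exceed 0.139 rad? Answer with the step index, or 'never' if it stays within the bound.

apply F[0]=+5.471 → step 1: x=0.002, v=0.180, θ=0.039, ω=-0.229
apply F[1]=+1.613 → step 2: x=0.006, v=0.226, θ=0.034, ω=-0.281
apply F[2]=+0.265 → step 3: x=0.010, v=0.226, θ=0.028, ω=-0.273
apply F[3]=-0.192 → step 4: x=0.015, v=0.212, θ=0.023, ω=-0.248
apply F[4]=-0.336 → step 5: x=0.019, v=0.194, θ=0.018, ω=-0.219
apply F[5]=-0.371 → step 6: x=0.023, v=0.176, θ=0.014, ω=-0.191
apply F[6]=-0.369 → step 7: x=0.026, v=0.160, θ=0.011, ω=-0.166
apply F[7]=-0.355 → step 8: x=0.029, v=0.145, θ=0.007, ω=-0.143
apply F[8]=-0.338 → step 9: x=0.032, v=0.131, θ=0.005, ω=-0.123
apply F[9]=-0.321 → step 10: x=0.034, v=0.119, θ=0.003, ω=-0.106
apply F[10]=-0.305 → step 11: x=0.036, v=0.108, θ=0.001, ω=-0.091
apply F[11]=-0.291 → step 12: x=0.038, v=0.098, θ=-0.001, ω=-0.077
apply F[12]=-0.276 → step 13: x=0.040, v=0.088, θ=-0.003, ω=-0.065
apply F[13]=-0.264 → step 14: x=0.042, v=0.080, θ=-0.004, ω=-0.055
apply F[14]=-0.252 → step 15: x=0.044, v=0.072, θ=-0.005, ω=-0.046
apply F[15]=-0.240 → step 16: x=0.045, v=0.066, θ=-0.006, ω=-0.038
apply F[16]=-0.229 → step 17: x=0.046, v=0.059, θ=-0.006, ω=-0.031
apply F[17]=-0.220 → step 18: x=0.047, v=0.053, θ=-0.007, ω=-0.025
max |θ| = 0.041 ≤ 0.139 over all 19 states.

Answer: never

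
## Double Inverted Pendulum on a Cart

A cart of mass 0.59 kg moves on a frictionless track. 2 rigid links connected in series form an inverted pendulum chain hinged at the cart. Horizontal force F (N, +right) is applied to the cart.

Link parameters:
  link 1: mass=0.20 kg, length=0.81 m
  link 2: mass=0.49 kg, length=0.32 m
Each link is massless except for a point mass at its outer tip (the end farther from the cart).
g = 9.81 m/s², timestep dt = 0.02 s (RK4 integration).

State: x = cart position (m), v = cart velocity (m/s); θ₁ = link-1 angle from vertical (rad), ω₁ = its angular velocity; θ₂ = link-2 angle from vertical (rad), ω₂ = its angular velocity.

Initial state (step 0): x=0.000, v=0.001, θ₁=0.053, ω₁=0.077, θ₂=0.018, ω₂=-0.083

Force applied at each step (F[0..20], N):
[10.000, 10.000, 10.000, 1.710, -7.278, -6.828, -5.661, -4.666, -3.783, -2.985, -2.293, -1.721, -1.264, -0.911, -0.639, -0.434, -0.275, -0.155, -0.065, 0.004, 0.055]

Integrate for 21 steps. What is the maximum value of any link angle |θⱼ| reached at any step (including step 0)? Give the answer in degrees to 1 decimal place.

apply F[0]=+10.000 → step 1: x=0.003, v=0.327, θ₁=0.051, ω₁=-0.289, θ₂=0.016, ω₂=-0.164
apply F[1]=+10.000 → step 2: x=0.013, v=0.655, θ₁=0.041, ω₁=-0.661, θ₂=0.011, ω₂=-0.238
apply F[2]=+10.000 → step 3: x=0.029, v=0.986, θ₁=0.024, ω₁=-1.048, θ₂=0.006, ω₂=-0.290
apply F[3]=+1.710 → step 4: x=0.050, v=1.041, θ₁=0.003, ω₁=-1.107, θ₂=0.000, ω₂=-0.310
apply F[4]=-7.278 → step 5: x=0.068, v=0.796, θ₁=-0.016, ω₁=-0.808, θ₂=-0.006, ω₂=-0.302
apply F[5]=-6.828 → step 6: x=0.082, v=0.570, θ₁=-0.030, ω₁=-0.543, θ₂=-0.012, ω₂=-0.272
apply F[6]=-5.661 → step 7: x=0.091, v=0.386, θ₁=-0.039, ω₁=-0.337, θ₂=-0.017, ω₂=-0.229
apply F[7]=-4.666 → step 8: x=0.098, v=0.237, θ₁=-0.044, ω₁=-0.177, θ₂=-0.021, ω₂=-0.180
apply F[8]=-3.783 → step 9: x=0.101, v=0.120, θ₁=-0.046, ω₁=-0.057, θ₂=-0.024, ω₂=-0.131
apply F[9]=-2.985 → step 10: x=0.103, v=0.029, θ₁=-0.046, ω₁=0.031, θ₂=-0.026, ω₂=-0.086
apply F[10]=-2.293 → step 11: x=0.103, v=-0.038, θ₁=-0.045, ω₁=0.091, θ₂=-0.028, ω₂=-0.045
apply F[11]=-1.721 → step 12: x=0.101, v=-0.086, θ₁=-0.043, ω₁=0.130, θ₂=-0.028, ω₂=-0.011
apply F[12]=-1.264 → step 13: x=0.099, v=-0.119, θ₁=-0.040, ω₁=0.153, θ₂=-0.028, ω₂=0.018
apply F[13]=-0.911 → step 14: x=0.097, v=-0.141, θ₁=-0.037, ω₁=0.165, θ₂=-0.027, ω₂=0.040
apply F[14]=-0.639 → step 15: x=0.094, v=-0.155, θ₁=-0.034, ω₁=0.168, θ₂=-0.026, ω₂=0.058
apply F[15]=-0.434 → step 16: x=0.091, v=-0.162, θ₁=-0.030, ω₁=0.166, θ₂=-0.025, ω₂=0.071
apply F[16]=-0.275 → step 17: x=0.087, v=-0.165, θ₁=-0.027, ω₁=0.160, θ₂=-0.024, ω₂=0.080
apply F[17]=-0.155 → step 18: x=0.084, v=-0.164, θ₁=-0.024, ω₁=0.151, θ₂=-0.022, ω₂=0.085
apply F[18]=-0.065 → step 19: x=0.081, v=-0.161, θ₁=-0.021, ω₁=0.141, θ₂=-0.020, ω₂=0.088
apply F[19]=+0.004 → step 20: x=0.078, v=-0.157, θ₁=-0.018, ω₁=0.131, θ₂=-0.018, ω₂=0.089
apply F[20]=+0.055 → step 21: x=0.074, v=-0.151, θ₁=-0.016, ω₁=0.120, θ₂=-0.017, ω₂=0.088
Max |angle| over trajectory = 0.053 rad = 3.0°.

Answer: 3.0°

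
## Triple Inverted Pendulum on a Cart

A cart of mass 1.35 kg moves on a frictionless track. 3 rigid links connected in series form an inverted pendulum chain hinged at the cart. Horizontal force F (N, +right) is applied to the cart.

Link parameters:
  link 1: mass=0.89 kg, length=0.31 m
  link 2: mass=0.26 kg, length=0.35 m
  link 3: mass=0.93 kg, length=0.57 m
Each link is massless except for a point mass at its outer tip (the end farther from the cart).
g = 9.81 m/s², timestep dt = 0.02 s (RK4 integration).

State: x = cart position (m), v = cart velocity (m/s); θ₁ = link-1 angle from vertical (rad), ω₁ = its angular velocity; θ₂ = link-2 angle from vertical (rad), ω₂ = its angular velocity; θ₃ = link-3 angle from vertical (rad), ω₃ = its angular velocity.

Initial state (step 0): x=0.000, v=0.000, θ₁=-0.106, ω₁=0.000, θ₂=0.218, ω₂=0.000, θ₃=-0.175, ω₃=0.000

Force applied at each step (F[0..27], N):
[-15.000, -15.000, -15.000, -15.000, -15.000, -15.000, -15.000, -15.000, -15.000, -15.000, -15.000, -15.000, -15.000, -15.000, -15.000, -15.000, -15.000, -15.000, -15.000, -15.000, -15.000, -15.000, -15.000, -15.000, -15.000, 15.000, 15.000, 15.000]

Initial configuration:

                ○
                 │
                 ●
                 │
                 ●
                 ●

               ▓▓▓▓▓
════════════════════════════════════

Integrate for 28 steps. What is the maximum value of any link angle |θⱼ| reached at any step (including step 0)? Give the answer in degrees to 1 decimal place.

apply F[0]=-15.000 → step 1: x=-0.002, v=-0.197, θ₁=-0.102, ω₁=0.398, θ₂=0.226, ω₂=0.777, θ₃=-0.179, ω₃=-0.376
apply F[1]=-15.000 → step 2: x=-0.008, v=-0.397, θ₁=-0.090, ω₁=0.827, θ₂=0.249, ω₂=1.512, θ₃=-0.190, ω₃=-0.730
apply F[2]=-15.000 → step 3: x=-0.018, v=-0.602, θ₁=-0.069, ω₁=1.310, θ₂=0.286, ω₂=2.162, θ₃=-0.208, ω₃=-1.042
apply F[3]=-15.000 → step 4: x=-0.032, v=-0.815, θ₁=-0.037, ω₁=1.867, θ₂=0.334, ω₂=2.688, θ₃=-0.231, ω₃=-1.289
apply F[4]=-15.000 → step 5: x=-0.051, v=-1.035, θ₁=0.007, ω₁=2.508, θ₂=0.392, ω₂=3.063, θ₃=-0.259, ω₃=-1.456
apply F[5]=-15.000 → step 6: x=-0.073, v=-1.260, θ₁=0.064, ω₁=3.231, θ₂=0.456, ω₂=3.273, θ₃=-0.289, ω₃=-1.535
apply F[6]=-15.000 → step 7: x=-0.101, v=-1.488, θ₁=0.136, ω₁=4.027, θ₂=0.522, ω₂=3.315, θ₃=-0.319, ω₃=-1.521
apply F[7]=-15.000 → step 8: x=-0.133, v=-1.711, θ₁=0.225, ω₁=4.875, θ₂=0.587, ω₂=3.194, θ₃=-0.349, ω₃=-1.411
apply F[8]=-15.000 → step 9: x=-0.169, v=-1.918, θ₁=0.331, ω₁=5.735, θ₂=0.649, ω₂=2.930, θ₃=-0.375, ω₃=-1.199
apply F[9]=-15.000 → step 10: x=-0.209, v=-2.094, θ₁=0.454, ω₁=6.558, θ₂=0.704, ω₂=2.567, θ₃=-0.396, ω₃=-0.881
apply F[10]=-15.000 → step 11: x=-0.253, v=-2.227, θ₁=0.593, ω₁=7.296, θ₂=0.751, ω₂=2.173, θ₃=-0.410, ω₃=-0.459
apply F[11]=-15.000 → step 12: x=-0.298, v=-2.307, θ₁=0.746, ω₁=7.922, θ₂=0.791, ω₂=1.825, θ₃=-0.414, ω₃=0.054
apply F[12]=-15.000 → step 13: x=-0.345, v=-2.333, θ₁=0.909, ω₁=8.439, θ₂=0.825, ω₂=1.589, θ₃=-0.407, ω₃=0.638
apply F[13]=-15.000 → step 14: x=-0.391, v=-2.308, θ₁=1.083, ω₁=8.872, θ₂=0.856, ω₂=1.502, θ₃=-0.388, ω₃=1.270
apply F[14]=-15.000 → step 15: x=-0.437, v=-2.239, θ₁=1.264, ω₁=9.258, θ₂=0.886, ω₂=1.579, θ₃=-0.356, ω₃=1.930
apply F[15]=-15.000 → step 16: x=-0.480, v=-2.130, θ₁=1.453, ω₁=9.634, θ₂=0.920, ω₂=1.816, θ₃=-0.311, ω₃=2.610
apply F[16]=-15.000 → step 17: x=-0.522, v=-1.988, θ₁=1.649, ω₁=10.029, θ₂=0.960, ω₂=2.211, θ₃=-0.252, ω₃=3.308
apply F[17]=-15.000 → step 18: x=-0.560, v=-1.816, θ₁=1.854, ω₁=10.464, θ₂=1.009, ω₂=2.768, θ₃=-0.178, ω₃=4.028
apply F[18]=-15.000 → step 19: x=-0.594, v=-1.621, θ₁=2.068, ω₁=10.937, θ₂=1.072, ω₂=3.503, θ₃=-0.090, ω₃=4.784
apply F[19]=-15.000 → step 20: x=-0.625, v=-1.417, θ₁=2.292, ω₁=11.413, θ₂=1.151, ω₂=4.438, θ₃=0.013, ω₃=5.593
apply F[20]=-15.000 → step 21: x=-0.651, v=-1.236, θ₁=2.524, ω₁=11.776, θ₂=1.251, ω₂=5.570, θ₃=0.134, ω₃=6.473
apply F[21]=-15.000 → step 22: x=-0.675, v=-1.135, θ₁=2.761, ω₁=11.796, θ₂=1.374, ω₂=6.778, θ₃=0.273, ω₃=7.445
apply F[22]=-15.000 → step 23: x=-0.697, v=-1.175, θ₁=2.992, ω₁=11.188, θ₂=1.520, ω₂=7.685, θ₃=0.432, ω₃=8.521
apply F[23]=-15.000 → step 24: x=-0.723, v=-1.370, θ₁=3.203, ω₁=9.881, θ₂=1.676, ω₂=7.727, θ₃=0.614, ω₃=9.683
apply F[24]=-15.000 → step 25: x=-0.753, v=-1.657, θ₁=3.384, ω₁=8.121, θ₂=1.820, ω₂=6.520, θ₃=0.820, ω₃=10.884
apply F[25]=+15.000 → step 26: x=-0.785, v=-1.556, θ₁=3.540, ω₁=7.394, θ₂=1.932, ω₂=4.539, θ₃=1.050, ω₃=12.142
apply F[26]=+15.000 → step 27: x=-0.815, v=-1.475, θ₁=3.677, ω₁=6.217, θ₂=1.996, ω₂=1.592, θ₃=1.307, ω₃=13.623
apply F[27]=+15.000 → step 28: x=-0.844, v=-1.360, θ₁=3.782, ω₁=4.116, θ₂=1.988, ω₂=-2.481, θ₃=1.598, ω₃=15.578
Max |angle| over trajectory = 3.782 rad = 216.7°.

Answer: 216.7°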